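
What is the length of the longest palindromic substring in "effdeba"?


Input: "effdeba"
Checking substrings for palindromes:
  [1:3] "ff" (len 2) => palindrome
Longest palindromic substring: "ff" with length 2

2


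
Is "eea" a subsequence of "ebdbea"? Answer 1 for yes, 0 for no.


Check if "eea" is a subsequence of "ebdbea"
Greedy scan:
  Position 0 ('e'): matches sub[0] = 'e'
  Position 1 ('b'): no match needed
  Position 2 ('d'): no match needed
  Position 3 ('b'): no match needed
  Position 4 ('e'): matches sub[1] = 'e'
  Position 5 ('a'): matches sub[2] = 'a'
All 3 characters matched => is a subsequence

1


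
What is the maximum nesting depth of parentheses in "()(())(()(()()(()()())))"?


Input: "()(())(()(()()(()()())))"
Tracking depth:
  Position 0 '(': depth becomes 1
  Position 1 ')': depth becomes 0
  Position 2 '(': depth becomes 1
  Position 3 '(': depth becomes 2
  Position 4 ')': depth becomes 1
  Position 5 ')': depth becomes 0
  Position 6 '(': depth becomes 1
  Position 7 '(': depth becomes 2
  Position 8 ')': depth becomes 1
  Position 9 '(': depth becomes 2
  Position 10 '(': depth becomes 3
  Position 11 ')': depth becomes 2
  Position 12 '(': depth becomes 3
  Position 13 ')': depth becomes 2
  Position 14 '(': depth becomes 3
  Position 15 '(': depth becomes 4
  Position 16 ')': depth becomes 3
  Position 17 '(': depth becomes 4
  Position 18 ')': depth becomes 3
  Position 19 '(': depth becomes 4
  Position 20 ')': depth becomes 3
  Position 21 ')': depth becomes 2
  Position 22 ')': depth becomes 1
  Position 23 ')': depth becomes 0
Maximum depth reached: 4

4


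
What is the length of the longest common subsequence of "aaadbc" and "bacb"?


LCS of "aaadbc" and "bacb"
DP table:
           b    a    c    b
      0    0    0    0    0
  a   0    0    1    1    1
  a   0    0    1    1    1
  a   0    0    1    1    1
  d   0    0    1    1    1
  b   0    1    1    1    2
  c   0    1    1    2    2
LCS length = dp[6][4] = 2

2


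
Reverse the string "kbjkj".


Input: kbjkj
Reading characters right to left:
  Position 4: 'j'
  Position 3: 'k'
  Position 2: 'j'
  Position 1: 'b'
  Position 0: 'k'
Reversed: jkjbk

jkjbk


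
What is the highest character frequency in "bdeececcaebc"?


Input: bdeececcaebc
Character counts:
  'a': 1
  'b': 2
  'c': 4
  'd': 1
  'e': 4
Maximum frequency: 4

4


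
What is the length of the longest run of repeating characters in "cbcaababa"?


Input: "cbcaababa"
Scanning for longest run:
  Position 1 ('b'): new char, reset run to 1
  Position 2 ('c'): new char, reset run to 1
  Position 3 ('a'): new char, reset run to 1
  Position 4 ('a'): continues run of 'a', length=2
  Position 5 ('b'): new char, reset run to 1
  Position 6 ('a'): new char, reset run to 1
  Position 7 ('b'): new char, reset run to 1
  Position 8 ('a'): new char, reset run to 1
Longest run: 'a' with length 2

2


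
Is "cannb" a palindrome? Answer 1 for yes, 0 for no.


Input: cannb
Reversed: bnnac
  Compare pos 0 ('c') with pos 4 ('b'): MISMATCH
  Compare pos 1 ('a') with pos 3 ('n'): MISMATCH
Result: not a palindrome

0


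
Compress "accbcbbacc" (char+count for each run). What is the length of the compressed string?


Input: accbcbbacc
Runs:
  'a' x 1 => "a1"
  'c' x 2 => "c2"
  'b' x 1 => "b1"
  'c' x 1 => "c1"
  'b' x 2 => "b2"
  'a' x 1 => "a1"
  'c' x 2 => "c2"
Compressed: "a1c2b1c1b2a1c2"
Compressed length: 14

14


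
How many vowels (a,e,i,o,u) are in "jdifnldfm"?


Input: jdifnldfm
Checking each character:
  'j' at position 0: consonant
  'd' at position 1: consonant
  'i' at position 2: vowel (running total: 1)
  'f' at position 3: consonant
  'n' at position 4: consonant
  'l' at position 5: consonant
  'd' at position 6: consonant
  'f' at position 7: consonant
  'm' at position 8: consonant
Total vowels: 1

1


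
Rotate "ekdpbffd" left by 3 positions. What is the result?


Input: "ekdpbffd", rotate left by 3
First 3 characters: "ekd"
Remaining characters: "pbffd"
Concatenate remaining + first: "pbffd" + "ekd" = "pbffdekd"

pbffdekd


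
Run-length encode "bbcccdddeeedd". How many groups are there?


Input: bbcccdddeeedd
Scanning for consecutive runs:
  Group 1: 'b' x 2 (positions 0-1)
  Group 2: 'c' x 3 (positions 2-4)
  Group 3: 'd' x 3 (positions 5-7)
  Group 4: 'e' x 3 (positions 8-10)
  Group 5: 'd' x 2 (positions 11-12)
Total groups: 5

5


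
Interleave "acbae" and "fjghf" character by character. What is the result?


Interleaving "acbae" and "fjghf":
  Position 0: 'a' from first, 'f' from second => "af"
  Position 1: 'c' from first, 'j' from second => "cj"
  Position 2: 'b' from first, 'g' from second => "bg"
  Position 3: 'a' from first, 'h' from second => "ah"
  Position 4: 'e' from first, 'f' from second => "ef"
Result: afcjbgahef

afcjbgahef


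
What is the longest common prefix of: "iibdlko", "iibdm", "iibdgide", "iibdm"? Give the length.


Words: iibdlko, iibdm, iibdgide, iibdm
  Position 0: all 'i' => match
  Position 1: all 'i' => match
  Position 2: all 'b' => match
  Position 3: all 'd' => match
  Position 4: ('l', 'm', 'g', 'm') => mismatch, stop
LCP = "iibd" (length 4)

4


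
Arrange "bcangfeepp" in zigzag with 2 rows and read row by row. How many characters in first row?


Zigzag "bcangfeepp" into 2 rows:
Placing characters:
  'b' => row 0
  'c' => row 1
  'a' => row 0
  'n' => row 1
  'g' => row 0
  'f' => row 1
  'e' => row 0
  'e' => row 1
  'p' => row 0
  'p' => row 1
Rows:
  Row 0: "bagep"
  Row 1: "cnfep"
First row length: 5

5


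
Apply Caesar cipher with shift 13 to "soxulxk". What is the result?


Caesar cipher: shift "soxulxk" by 13
  's' (pos 18) + 13 = pos 5 = 'f'
  'o' (pos 14) + 13 = pos 1 = 'b'
  'x' (pos 23) + 13 = pos 10 = 'k'
  'u' (pos 20) + 13 = pos 7 = 'h'
  'l' (pos 11) + 13 = pos 24 = 'y'
  'x' (pos 23) + 13 = pos 10 = 'k'
  'k' (pos 10) + 13 = pos 23 = 'x'
Result: fbkhykx

fbkhykx


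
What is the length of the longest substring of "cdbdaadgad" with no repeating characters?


Input: "cdbdaadgad"
Sliding window (track last position of each char):
  Position 0 ('c'): window [0,0] length 1 -- new best
  Position 1 ('d'): window [0,1] length 2 -- new best
  Position 2 ('b'): window [0,2] length 3 -- new best
  Position 3 ('d'): repeat (last at 1), move window start to 2
  Position 3 ('d'): window [2,3] length 2
  Position 4 ('a'): window [2,4] length 3
  Position 5 ('a'): repeat (last at 4), move window start to 5
  Position 5 ('a'): window [5,5] length 1
  Position 6 ('d'): window [5,6] length 2
  Position 7 ('g'): window [5,7] length 3
  Position 8 ('a'): repeat (last at 5), move window start to 6
  Position 8 ('a'): window [6,8] length 3
  Position 9 ('d'): repeat (last at 6), move window start to 7
  Position 9 ('d'): window [7,9] length 3
Longest substring with no repeats: "cdb" with length 3

3


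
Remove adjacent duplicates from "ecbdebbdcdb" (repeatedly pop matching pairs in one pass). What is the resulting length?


Input: ecbdebbdcdb
Stack-based adjacent duplicate removal:
  Read 'e': push. Stack: e
  Read 'c': push. Stack: ec
  Read 'b': push. Stack: ecb
  Read 'd': push. Stack: ecbd
  Read 'e': push. Stack: ecbde
  Read 'b': push. Stack: ecbdeb
  Read 'b': matches stack top 'b' => pop. Stack: ecbde
  Read 'd': push. Stack: ecbded
  Read 'c': push. Stack: ecbdedc
  Read 'd': push. Stack: ecbdedcd
  Read 'b': push. Stack: ecbdedcdb
Final stack: "ecbdedcdb" (length 9)

9


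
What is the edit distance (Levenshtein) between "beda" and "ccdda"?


Computing edit distance: "beda" -> "ccdda"
DP table:
           c    c    d    d    a
      0    1    2    3    4    5
  b   1    1    2    3    4    5
  e   2    2    2    3    4    5
  d   3    3    3    2    3    4
  a   4    4    4    3    3    3
Edit distance = dp[4][5] = 3

3


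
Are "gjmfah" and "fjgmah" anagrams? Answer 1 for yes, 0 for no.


Strings: "gjmfah", "fjgmah"
Sorted first:  afghjm
Sorted second: afghjm
Sorted forms match => anagrams

1


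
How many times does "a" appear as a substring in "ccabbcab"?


Searching for "a" in "ccabbcab"
Scanning each position:
  Position 0: "c" => no
  Position 1: "c" => no
  Position 2: "a" => MATCH
  Position 3: "b" => no
  Position 4: "b" => no
  Position 5: "c" => no
  Position 6: "a" => MATCH
  Position 7: "b" => no
Total occurrences: 2

2


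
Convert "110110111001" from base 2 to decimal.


Input: "110110111001" in base 2
Positional expansion:
  Digit '1' (value 1) x 2^11 = 2048
  Digit '1' (value 1) x 2^10 = 1024
  Digit '0' (value 0) x 2^9 = 0
  Digit '1' (value 1) x 2^8 = 256
  Digit '1' (value 1) x 2^7 = 128
  Digit '0' (value 0) x 2^6 = 0
  Digit '1' (value 1) x 2^5 = 32
  Digit '1' (value 1) x 2^4 = 16
  Digit '1' (value 1) x 2^3 = 8
  Digit '0' (value 0) x 2^2 = 0
  Digit '0' (value 0) x 2^1 = 0
  Digit '1' (value 1) x 2^0 = 1
Sum = 3513

3513


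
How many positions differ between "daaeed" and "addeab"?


Comparing "daaeed" and "addeab" position by position:
  Position 0: 'd' vs 'a' => DIFFER
  Position 1: 'a' vs 'd' => DIFFER
  Position 2: 'a' vs 'd' => DIFFER
  Position 3: 'e' vs 'e' => same
  Position 4: 'e' vs 'a' => DIFFER
  Position 5: 'd' vs 'b' => DIFFER
Positions that differ: 5

5


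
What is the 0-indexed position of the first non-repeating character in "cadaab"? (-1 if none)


Input: cadaab
Character frequencies:
  'a': 3
  'b': 1
  'c': 1
  'd': 1
Scanning left to right for freq == 1:
  Position 0 ('c'): unique! => answer = 0

0


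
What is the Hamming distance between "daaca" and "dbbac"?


Comparing "daaca" and "dbbac" position by position:
  Position 0: 'd' vs 'd' => same
  Position 1: 'a' vs 'b' => differ
  Position 2: 'a' vs 'b' => differ
  Position 3: 'c' vs 'a' => differ
  Position 4: 'a' vs 'c' => differ
Total differences (Hamming distance): 4

4


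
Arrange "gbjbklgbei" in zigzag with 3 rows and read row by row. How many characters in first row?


Zigzag "gbjbklgbei" into 3 rows:
Placing characters:
  'g' => row 0
  'b' => row 1
  'j' => row 2
  'b' => row 1
  'k' => row 0
  'l' => row 1
  'g' => row 2
  'b' => row 1
  'e' => row 0
  'i' => row 1
Rows:
  Row 0: "gke"
  Row 1: "bblbi"
  Row 2: "jg"
First row length: 3

3


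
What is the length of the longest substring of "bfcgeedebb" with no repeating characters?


Input: "bfcgeedebb"
Sliding window (track last position of each char):
  Position 0 ('b'): window [0,0] length 1 -- new best
  Position 1 ('f'): window [0,1] length 2 -- new best
  Position 2 ('c'): window [0,2] length 3 -- new best
  Position 3 ('g'): window [0,3] length 4 -- new best
  Position 4 ('e'): window [0,4] length 5 -- new best
  Position 5 ('e'): repeat (last at 4), move window start to 5
  Position 5 ('e'): window [5,5] length 1
  Position 6 ('d'): window [5,6] length 2
  Position 7 ('e'): repeat (last at 5), move window start to 6
  Position 7 ('e'): window [6,7] length 2
  Position 8 ('b'): window [6,8] length 3
  Position 9 ('b'): repeat (last at 8), move window start to 9
  Position 9 ('b'): window [9,9] length 1
Longest substring with no repeats: "bfcge" with length 5

5


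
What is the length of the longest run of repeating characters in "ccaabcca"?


Input: "ccaabcca"
Scanning for longest run:
  Position 1 ('c'): continues run of 'c', length=2
  Position 2 ('a'): new char, reset run to 1
  Position 3 ('a'): continues run of 'a', length=2
  Position 4 ('b'): new char, reset run to 1
  Position 5 ('c'): new char, reset run to 1
  Position 6 ('c'): continues run of 'c', length=2
  Position 7 ('a'): new char, reset run to 1
Longest run: 'c' with length 2

2


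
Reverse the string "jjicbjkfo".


Input: jjicbjkfo
Reading characters right to left:
  Position 8: 'o'
  Position 7: 'f'
  Position 6: 'k'
  Position 5: 'j'
  Position 4: 'b'
  Position 3: 'c'
  Position 2: 'i'
  Position 1: 'j'
  Position 0: 'j'
Reversed: ofkjbcijj

ofkjbcijj


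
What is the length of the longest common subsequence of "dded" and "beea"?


LCS of "dded" and "beea"
DP table:
           b    e    e    a
      0    0    0    0    0
  d   0    0    0    0    0
  d   0    0    0    0    0
  e   0    0    1    1    1
  d   0    0    1    1    1
LCS length = dp[4][4] = 1

1


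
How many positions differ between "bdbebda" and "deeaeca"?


Comparing "bdbebda" and "deeaeca" position by position:
  Position 0: 'b' vs 'd' => DIFFER
  Position 1: 'd' vs 'e' => DIFFER
  Position 2: 'b' vs 'e' => DIFFER
  Position 3: 'e' vs 'a' => DIFFER
  Position 4: 'b' vs 'e' => DIFFER
  Position 5: 'd' vs 'c' => DIFFER
  Position 6: 'a' vs 'a' => same
Positions that differ: 6

6


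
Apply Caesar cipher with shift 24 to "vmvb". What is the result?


Caesar cipher: shift "vmvb" by 24
  'v' (pos 21) + 24 = pos 19 = 't'
  'm' (pos 12) + 24 = pos 10 = 'k'
  'v' (pos 21) + 24 = pos 19 = 't'
  'b' (pos 1) + 24 = pos 25 = 'z'
Result: tktz

tktz


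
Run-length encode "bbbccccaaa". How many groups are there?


Input: bbbccccaaa
Scanning for consecutive runs:
  Group 1: 'b' x 3 (positions 0-2)
  Group 2: 'c' x 4 (positions 3-6)
  Group 3: 'a' x 3 (positions 7-9)
Total groups: 3

3


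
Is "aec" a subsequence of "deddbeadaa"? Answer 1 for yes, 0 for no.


Check if "aec" is a subsequence of "deddbeadaa"
Greedy scan:
  Position 0 ('d'): no match needed
  Position 1 ('e'): no match needed
  Position 2 ('d'): no match needed
  Position 3 ('d'): no match needed
  Position 4 ('b'): no match needed
  Position 5 ('e'): no match needed
  Position 6 ('a'): matches sub[0] = 'a'
  Position 7 ('d'): no match needed
  Position 8 ('a'): no match needed
  Position 9 ('a'): no match needed
Only matched 1/3 characters => not a subsequence

0


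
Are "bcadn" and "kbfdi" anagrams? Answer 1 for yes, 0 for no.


Strings: "bcadn", "kbfdi"
Sorted first:  abcdn
Sorted second: bdfik
Differ at position 0: 'a' vs 'b' => not anagrams

0


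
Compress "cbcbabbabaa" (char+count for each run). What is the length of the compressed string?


Input: cbcbabbabaa
Runs:
  'c' x 1 => "c1"
  'b' x 1 => "b1"
  'c' x 1 => "c1"
  'b' x 1 => "b1"
  'a' x 1 => "a1"
  'b' x 2 => "b2"
  'a' x 1 => "a1"
  'b' x 1 => "b1"
  'a' x 2 => "a2"
Compressed: "c1b1c1b1a1b2a1b1a2"
Compressed length: 18

18


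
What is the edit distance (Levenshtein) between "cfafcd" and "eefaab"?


Computing edit distance: "cfafcd" -> "eefaab"
DP table:
           e    e    f    a    a    b
      0    1    2    3    4    5    6
  c   1    1    2    3    4    5    6
  f   2    2    2    2    3    4    5
  a   3    3    3    3    2    3    4
  f   4    4    4    3    3    3    4
  c   5    5    5    4    4    4    4
  d   6    6    6    5    5    5    5
Edit distance = dp[6][6] = 5

5


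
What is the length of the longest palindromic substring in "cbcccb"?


Input: "cbcccb"
Checking substrings for palindromes:
  [1:6] "bcccb" (len 5) => palindrome
  [0:3] "cbc" (len 3) => palindrome
  [2:5] "ccc" (len 3) => palindrome
  [2:4] "cc" (len 2) => palindrome
  [3:5] "cc" (len 2) => palindrome
Longest palindromic substring: "bcccb" with length 5

5


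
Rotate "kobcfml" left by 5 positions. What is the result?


Input: "kobcfml", rotate left by 5
First 5 characters: "kobcf"
Remaining characters: "ml"
Concatenate remaining + first: "ml" + "kobcf" = "mlkobcf"

mlkobcf


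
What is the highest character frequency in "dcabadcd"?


Input: dcabadcd
Character counts:
  'a': 2
  'b': 1
  'c': 2
  'd': 3
Maximum frequency: 3

3


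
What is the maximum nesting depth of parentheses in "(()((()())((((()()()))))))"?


Input: "(()((()())((((()()()))))))"
Tracking depth:
  Position 0 '(': depth becomes 1
  Position 1 '(': depth becomes 2
  Position 2 ')': depth becomes 1
  Position 3 '(': depth becomes 2
  Position 4 '(': depth becomes 3
  Position 5 '(': depth becomes 4
  Position 6 ')': depth becomes 3
  Position 7 '(': depth becomes 4
  Position 8 ')': depth becomes 3
  Position 9 ')': depth becomes 2
  Position 10 '(': depth becomes 3
  Position 11 '(': depth becomes 4
  Position 12 '(': depth becomes 5
  Position 13 '(': depth becomes 6
  Position 14 '(': depth becomes 7
  Position 15 ')': depth becomes 6
  Position 16 '(': depth becomes 7
  Position 17 ')': depth becomes 6
  Position 18 '(': depth becomes 7
  Position 19 ')': depth becomes 6
  Position 20 ')': depth becomes 5
  Position 21 ')': depth becomes 4
  Position 22 ')': depth becomes 3
  Position 23 ')': depth becomes 2
  Position 24 ')': depth becomes 1
  Position 25 ')': depth becomes 0
Maximum depth reached: 7

7


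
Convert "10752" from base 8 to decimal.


Input: "10752" in base 8
Positional expansion:
  Digit '1' (value 1) x 8^4 = 4096
  Digit '0' (value 0) x 8^3 = 0
  Digit '7' (value 7) x 8^2 = 448
  Digit '5' (value 5) x 8^1 = 40
  Digit '2' (value 2) x 8^0 = 2
Sum = 4586

4586


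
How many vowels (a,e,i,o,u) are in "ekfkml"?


Input: ekfkml
Checking each character:
  'e' at position 0: vowel (running total: 1)
  'k' at position 1: consonant
  'f' at position 2: consonant
  'k' at position 3: consonant
  'm' at position 4: consonant
  'l' at position 5: consonant
Total vowels: 1

1


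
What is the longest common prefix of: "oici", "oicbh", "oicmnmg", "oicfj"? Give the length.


Words: oici, oicbh, oicmnmg, oicfj
  Position 0: all 'o' => match
  Position 1: all 'i' => match
  Position 2: all 'c' => match
  Position 3: ('i', 'b', 'm', 'f') => mismatch, stop
LCP = "oic" (length 3)

3


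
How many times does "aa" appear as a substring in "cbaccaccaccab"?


Searching for "aa" in "cbaccaccaccab"
Scanning each position:
  Position 0: "cb" => no
  Position 1: "ba" => no
  Position 2: "ac" => no
  Position 3: "cc" => no
  Position 4: "ca" => no
  Position 5: "ac" => no
  Position 6: "cc" => no
  Position 7: "ca" => no
  Position 8: "ac" => no
  Position 9: "cc" => no
  Position 10: "ca" => no
  Position 11: "ab" => no
Total occurrences: 0

0


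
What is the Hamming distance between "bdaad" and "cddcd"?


Comparing "bdaad" and "cddcd" position by position:
  Position 0: 'b' vs 'c' => differ
  Position 1: 'd' vs 'd' => same
  Position 2: 'a' vs 'd' => differ
  Position 3: 'a' vs 'c' => differ
  Position 4: 'd' vs 'd' => same
Total differences (Hamming distance): 3

3


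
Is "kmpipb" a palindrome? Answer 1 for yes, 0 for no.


Input: kmpipb
Reversed: bpipmk
  Compare pos 0 ('k') with pos 5 ('b'): MISMATCH
  Compare pos 1 ('m') with pos 4 ('p'): MISMATCH
  Compare pos 2 ('p') with pos 3 ('i'): MISMATCH
Result: not a palindrome

0


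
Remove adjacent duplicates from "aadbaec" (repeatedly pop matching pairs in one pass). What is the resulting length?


Input: aadbaec
Stack-based adjacent duplicate removal:
  Read 'a': push. Stack: a
  Read 'a': matches stack top 'a' => pop. Stack: (empty)
  Read 'd': push. Stack: d
  Read 'b': push. Stack: db
  Read 'a': push. Stack: dba
  Read 'e': push. Stack: dbae
  Read 'c': push. Stack: dbaec
Final stack: "dbaec" (length 5)

5


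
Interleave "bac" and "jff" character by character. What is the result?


Interleaving "bac" and "jff":
  Position 0: 'b' from first, 'j' from second => "bj"
  Position 1: 'a' from first, 'f' from second => "af"
  Position 2: 'c' from first, 'f' from second => "cf"
Result: bjafcf

bjafcf


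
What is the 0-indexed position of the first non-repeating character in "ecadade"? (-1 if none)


Input: ecadade
Character frequencies:
  'a': 2
  'c': 1
  'd': 2
  'e': 2
Scanning left to right for freq == 1:
  Position 0 ('e'): freq=2, skip
  Position 1 ('c'): unique! => answer = 1

1


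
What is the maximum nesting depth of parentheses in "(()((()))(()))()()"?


Input: "(()((()))(()))()()"
Tracking depth:
  Position 0 '(': depth becomes 1
  Position 1 '(': depth becomes 2
  Position 2 ')': depth becomes 1
  Position 3 '(': depth becomes 2
  Position 4 '(': depth becomes 3
  Position 5 '(': depth becomes 4
  Position 6 ')': depth becomes 3
  Position 7 ')': depth becomes 2
  Position 8 ')': depth becomes 1
  Position 9 '(': depth becomes 2
  Position 10 '(': depth becomes 3
  Position 11 ')': depth becomes 2
  Position 12 ')': depth becomes 1
  Position 13 ')': depth becomes 0
  Position 14 '(': depth becomes 1
  Position 15 ')': depth becomes 0
  Position 16 '(': depth becomes 1
  Position 17 ')': depth becomes 0
Maximum depth reached: 4

4


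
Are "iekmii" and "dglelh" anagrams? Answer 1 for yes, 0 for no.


Strings: "iekmii", "dglelh"
Sorted first:  eiiikm
Sorted second: deghll
Differ at position 0: 'e' vs 'd' => not anagrams

0


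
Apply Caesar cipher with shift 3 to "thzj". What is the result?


Caesar cipher: shift "thzj" by 3
  't' (pos 19) + 3 = pos 22 = 'w'
  'h' (pos 7) + 3 = pos 10 = 'k'
  'z' (pos 25) + 3 = pos 2 = 'c'
  'j' (pos 9) + 3 = pos 12 = 'm'
Result: wkcm

wkcm


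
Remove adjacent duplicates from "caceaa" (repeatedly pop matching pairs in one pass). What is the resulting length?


Input: caceaa
Stack-based adjacent duplicate removal:
  Read 'c': push. Stack: c
  Read 'a': push. Stack: ca
  Read 'c': push. Stack: cac
  Read 'e': push. Stack: cace
  Read 'a': push. Stack: cacea
  Read 'a': matches stack top 'a' => pop. Stack: cace
Final stack: "cace" (length 4)

4


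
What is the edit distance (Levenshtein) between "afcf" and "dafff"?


Computing edit distance: "afcf" -> "dafff"
DP table:
           d    a    f    f    f
      0    1    2    3    4    5
  a   1    1    1    2    3    4
  f   2    2    2    1    2    3
  c   3    3    3    2    2    3
  f   4    4    4    3    2    2
Edit distance = dp[4][5] = 2

2


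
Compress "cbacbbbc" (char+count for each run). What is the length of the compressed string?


Input: cbacbbbc
Runs:
  'c' x 1 => "c1"
  'b' x 1 => "b1"
  'a' x 1 => "a1"
  'c' x 1 => "c1"
  'b' x 3 => "b3"
  'c' x 1 => "c1"
Compressed: "c1b1a1c1b3c1"
Compressed length: 12

12


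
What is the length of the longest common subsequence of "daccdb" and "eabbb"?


LCS of "daccdb" and "eabbb"
DP table:
           e    a    b    b    b
      0    0    0    0    0    0
  d   0    0    0    0    0    0
  a   0    0    1    1    1    1
  c   0    0    1    1    1    1
  c   0    0    1    1    1    1
  d   0    0    1    1    1    1
  b   0    0    1    2    2    2
LCS length = dp[6][5] = 2

2


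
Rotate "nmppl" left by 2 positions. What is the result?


Input: "nmppl", rotate left by 2
First 2 characters: "nm"
Remaining characters: "ppl"
Concatenate remaining + first: "ppl" + "nm" = "pplnm"

pplnm


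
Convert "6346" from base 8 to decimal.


Input: "6346" in base 8
Positional expansion:
  Digit '6' (value 6) x 8^3 = 3072
  Digit '3' (value 3) x 8^2 = 192
  Digit '4' (value 4) x 8^1 = 32
  Digit '6' (value 6) x 8^0 = 6
Sum = 3302

3302


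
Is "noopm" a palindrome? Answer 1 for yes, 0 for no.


Input: noopm
Reversed: mpoon
  Compare pos 0 ('n') with pos 4 ('m'): MISMATCH
  Compare pos 1 ('o') with pos 3 ('p'): MISMATCH
Result: not a palindrome

0


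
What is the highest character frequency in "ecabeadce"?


Input: ecabeadce
Character counts:
  'a': 2
  'b': 1
  'c': 2
  'd': 1
  'e': 3
Maximum frequency: 3

3


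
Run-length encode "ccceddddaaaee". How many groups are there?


Input: ccceddddaaaee
Scanning for consecutive runs:
  Group 1: 'c' x 3 (positions 0-2)
  Group 2: 'e' x 1 (positions 3-3)
  Group 3: 'd' x 4 (positions 4-7)
  Group 4: 'a' x 3 (positions 8-10)
  Group 5: 'e' x 2 (positions 11-12)
Total groups: 5

5


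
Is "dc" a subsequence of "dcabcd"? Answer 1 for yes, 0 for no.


Check if "dc" is a subsequence of "dcabcd"
Greedy scan:
  Position 0 ('d'): matches sub[0] = 'd'
  Position 1 ('c'): matches sub[1] = 'c'
  Position 2 ('a'): no match needed
  Position 3 ('b'): no match needed
  Position 4 ('c'): no match needed
  Position 5 ('d'): no match needed
All 2 characters matched => is a subsequence

1


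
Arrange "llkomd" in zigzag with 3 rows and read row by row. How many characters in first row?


Zigzag "llkomd" into 3 rows:
Placing characters:
  'l' => row 0
  'l' => row 1
  'k' => row 2
  'o' => row 1
  'm' => row 0
  'd' => row 1
Rows:
  Row 0: "lm"
  Row 1: "lod"
  Row 2: "k"
First row length: 2

2


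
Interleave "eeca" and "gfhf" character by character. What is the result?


Interleaving "eeca" and "gfhf":
  Position 0: 'e' from first, 'g' from second => "eg"
  Position 1: 'e' from first, 'f' from second => "ef"
  Position 2: 'c' from first, 'h' from second => "ch"
  Position 3: 'a' from first, 'f' from second => "af"
Result: egefchaf

egefchaf


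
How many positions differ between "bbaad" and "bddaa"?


Comparing "bbaad" and "bddaa" position by position:
  Position 0: 'b' vs 'b' => same
  Position 1: 'b' vs 'd' => DIFFER
  Position 2: 'a' vs 'd' => DIFFER
  Position 3: 'a' vs 'a' => same
  Position 4: 'd' vs 'a' => DIFFER
Positions that differ: 3

3


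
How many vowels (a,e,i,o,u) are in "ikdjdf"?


Input: ikdjdf
Checking each character:
  'i' at position 0: vowel (running total: 1)
  'k' at position 1: consonant
  'd' at position 2: consonant
  'j' at position 3: consonant
  'd' at position 4: consonant
  'f' at position 5: consonant
Total vowels: 1

1


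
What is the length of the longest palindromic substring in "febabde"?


Input: "febabde"
Checking substrings for palindromes:
  [2:5] "bab" (len 3) => palindrome
Longest palindromic substring: "bab" with length 3

3


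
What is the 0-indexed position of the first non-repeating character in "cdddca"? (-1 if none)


Input: cdddca
Character frequencies:
  'a': 1
  'c': 2
  'd': 3
Scanning left to right for freq == 1:
  Position 0 ('c'): freq=2, skip
  Position 1 ('d'): freq=3, skip
  Position 2 ('d'): freq=3, skip
  Position 3 ('d'): freq=3, skip
  Position 4 ('c'): freq=2, skip
  Position 5 ('a'): unique! => answer = 5

5


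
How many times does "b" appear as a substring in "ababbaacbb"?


Searching for "b" in "ababbaacbb"
Scanning each position:
  Position 0: "a" => no
  Position 1: "b" => MATCH
  Position 2: "a" => no
  Position 3: "b" => MATCH
  Position 4: "b" => MATCH
  Position 5: "a" => no
  Position 6: "a" => no
  Position 7: "c" => no
  Position 8: "b" => MATCH
  Position 9: "b" => MATCH
Total occurrences: 5

5


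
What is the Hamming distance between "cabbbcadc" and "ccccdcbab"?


Comparing "cabbbcadc" and "ccccdcbab" position by position:
  Position 0: 'c' vs 'c' => same
  Position 1: 'a' vs 'c' => differ
  Position 2: 'b' vs 'c' => differ
  Position 3: 'b' vs 'c' => differ
  Position 4: 'b' vs 'd' => differ
  Position 5: 'c' vs 'c' => same
  Position 6: 'a' vs 'b' => differ
  Position 7: 'd' vs 'a' => differ
  Position 8: 'c' vs 'b' => differ
Total differences (Hamming distance): 7

7


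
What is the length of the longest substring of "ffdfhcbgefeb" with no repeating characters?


Input: "ffdfhcbgefeb"
Sliding window (track last position of each char):
  Position 0 ('f'): window [0,0] length 1 -- new best
  Position 1 ('f'): repeat (last at 0), move window start to 1
  Position 1 ('f'): window [1,1] length 1
  Position 2 ('d'): window [1,2] length 2 -- new best
  Position 3 ('f'): repeat (last at 1), move window start to 2
  Position 3 ('f'): window [2,3] length 2
  Position 4 ('h'): window [2,4] length 3 -- new best
  Position 5 ('c'): window [2,5] length 4 -- new best
  Position 6 ('b'): window [2,6] length 5 -- new best
  Position 7 ('g'): window [2,7] length 6 -- new best
  Position 8 ('e'): window [2,8] length 7 -- new best
  Position 9 ('f'): repeat (last at 3), move window start to 4
  Position 9 ('f'): window [4,9] length 6
  Position 10 ('e'): repeat (last at 8), move window start to 9
  Position 10 ('e'): window [9,10] length 2
  Position 11 ('b'): window [9,11] length 3
Longest substring with no repeats: "dfhcbge" with length 7

7


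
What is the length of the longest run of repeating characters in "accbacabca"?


Input: "accbacabca"
Scanning for longest run:
  Position 1 ('c'): new char, reset run to 1
  Position 2 ('c'): continues run of 'c', length=2
  Position 3 ('b'): new char, reset run to 1
  Position 4 ('a'): new char, reset run to 1
  Position 5 ('c'): new char, reset run to 1
  Position 6 ('a'): new char, reset run to 1
  Position 7 ('b'): new char, reset run to 1
  Position 8 ('c'): new char, reset run to 1
  Position 9 ('a'): new char, reset run to 1
Longest run: 'c' with length 2

2


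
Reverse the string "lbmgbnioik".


Input: lbmgbnioik
Reading characters right to left:
  Position 9: 'k'
  Position 8: 'i'
  Position 7: 'o'
  Position 6: 'i'
  Position 5: 'n'
  Position 4: 'b'
  Position 3: 'g'
  Position 2: 'm'
  Position 1: 'b'
  Position 0: 'l'
Reversed: kioinbgmbl

kioinbgmbl


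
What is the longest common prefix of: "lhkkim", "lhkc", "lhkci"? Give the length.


Words: lhkkim, lhkc, lhkci
  Position 0: all 'l' => match
  Position 1: all 'h' => match
  Position 2: all 'k' => match
  Position 3: ('k', 'c', 'c') => mismatch, stop
LCP = "lhk" (length 3)

3


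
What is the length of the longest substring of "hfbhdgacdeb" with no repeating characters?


Input: "hfbhdgacdeb"
Sliding window (track last position of each char):
  Position 0 ('h'): window [0,0] length 1 -- new best
  Position 1 ('f'): window [0,1] length 2 -- new best
  Position 2 ('b'): window [0,2] length 3 -- new best
  Position 3 ('h'): repeat (last at 0), move window start to 1
  Position 3 ('h'): window [1,3] length 3
  Position 4 ('d'): window [1,4] length 4 -- new best
  Position 5 ('g'): window [1,5] length 5 -- new best
  Position 6 ('a'): window [1,6] length 6 -- new best
  Position 7 ('c'): window [1,7] length 7 -- new best
  Position 8 ('d'): repeat (last at 4), move window start to 5
  Position 8 ('d'): window [5,8] length 4
  Position 9 ('e'): window [5,9] length 5
  Position 10 ('b'): window [5,10] length 6
Longest substring with no repeats: "fbhdgac" with length 7

7


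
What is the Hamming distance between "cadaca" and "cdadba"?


Comparing "cadaca" and "cdadba" position by position:
  Position 0: 'c' vs 'c' => same
  Position 1: 'a' vs 'd' => differ
  Position 2: 'd' vs 'a' => differ
  Position 3: 'a' vs 'd' => differ
  Position 4: 'c' vs 'b' => differ
  Position 5: 'a' vs 'a' => same
Total differences (Hamming distance): 4

4


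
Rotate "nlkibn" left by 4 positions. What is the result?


Input: "nlkibn", rotate left by 4
First 4 characters: "nlki"
Remaining characters: "bn"
Concatenate remaining + first: "bn" + "nlki" = "bnnlki"

bnnlki


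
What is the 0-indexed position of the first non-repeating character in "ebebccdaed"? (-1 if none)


Input: ebebccdaed
Character frequencies:
  'a': 1
  'b': 2
  'c': 2
  'd': 2
  'e': 3
Scanning left to right for freq == 1:
  Position 0 ('e'): freq=3, skip
  Position 1 ('b'): freq=2, skip
  Position 2 ('e'): freq=3, skip
  Position 3 ('b'): freq=2, skip
  Position 4 ('c'): freq=2, skip
  Position 5 ('c'): freq=2, skip
  Position 6 ('d'): freq=2, skip
  Position 7 ('a'): unique! => answer = 7

7


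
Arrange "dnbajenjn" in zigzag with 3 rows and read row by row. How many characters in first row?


Zigzag "dnbajenjn" into 3 rows:
Placing characters:
  'd' => row 0
  'n' => row 1
  'b' => row 2
  'a' => row 1
  'j' => row 0
  'e' => row 1
  'n' => row 2
  'j' => row 1
  'n' => row 0
Rows:
  Row 0: "djn"
  Row 1: "naej"
  Row 2: "bn"
First row length: 3

3


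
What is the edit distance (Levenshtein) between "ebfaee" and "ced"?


Computing edit distance: "ebfaee" -> "ced"
DP table:
           c    e    d
      0    1    2    3
  e   1    1    1    2
  b   2    2    2    2
  f   3    3    3    3
  a   4    4    4    4
  e   5    5    4    5
  e   6    6    5    5
Edit distance = dp[6][3] = 5

5


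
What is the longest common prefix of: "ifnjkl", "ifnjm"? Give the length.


Words: ifnjkl, ifnjm
  Position 0: all 'i' => match
  Position 1: all 'f' => match
  Position 2: all 'n' => match
  Position 3: all 'j' => match
  Position 4: ('k', 'm') => mismatch, stop
LCP = "ifnj" (length 4)

4


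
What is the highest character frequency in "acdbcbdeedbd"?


Input: acdbcbdeedbd
Character counts:
  'a': 1
  'b': 3
  'c': 2
  'd': 4
  'e': 2
Maximum frequency: 4

4


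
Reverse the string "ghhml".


Input: ghhml
Reading characters right to left:
  Position 4: 'l'
  Position 3: 'm'
  Position 2: 'h'
  Position 1: 'h'
  Position 0: 'g'
Reversed: lmhhg

lmhhg


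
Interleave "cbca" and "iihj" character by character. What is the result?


Interleaving "cbca" and "iihj":
  Position 0: 'c' from first, 'i' from second => "ci"
  Position 1: 'b' from first, 'i' from second => "bi"
  Position 2: 'c' from first, 'h' from second => "ch"
  Position 3: 'a' from first, 'j' from second => "aj"
Result: cibichaj

cibichaj


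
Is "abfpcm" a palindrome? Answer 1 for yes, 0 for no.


Input: abfpcm
Reversed: mcpfba
  Compare pos 0 ('a') with pos 5 ('m'): MISMATCH
  Compare pos 1 ('b') with pos 4 ('c'): MISMATCH
  Compare pos 2 ('f') with pos 3 ('p'): MISMATCH
Result: not a palindrome

0


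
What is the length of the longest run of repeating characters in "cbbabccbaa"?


Input: "cbbabccbaa"
Scanning for longest run:
  Position 1 ('b'): new char, reset run to 1
  Position 2 ('b'): continues run of 'b', length=2
  Position 3 ('a'): new char, reset run to 1
  Position 4 ('b'): new char, reset run to 1
  Position 5 ('c'): new char, reset run to 1
  Position 6 ('c'): continues run of 'c', length=2
  Position 7 ('b'): new char, reset run to 1
  Position 8 ('a'): new char, reset run to 1
  Position 9 ('a'): continues run of 'a', length=2
Longest run: 'b' with length 2

2


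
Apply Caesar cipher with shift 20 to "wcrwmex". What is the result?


Caesar cipher: shift "wcrwmex" by 20
  'w' (pos 22) + 20 = pos 16 = 'q'
  'c' (pos 2) + 20 = pos 22 = 'w'
  'r' (pos 17) + 20 = pos 11 = 'l'
  'w' (pos 22) + 20 = pos 16 = 'q'
  'm' (pos 12) + 20 = pos 6 = 'g'
  'e' (pos 4) + 20 = pos 24 = 'y'
  'x' (pos 23) + 20 = pos 17 = 'r'
Result: qwlqgyr

qwlqgyr


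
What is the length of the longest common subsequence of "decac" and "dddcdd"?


LCS of "decac" and "dddcdd"
DP table:
           d    d    d    c    d    d
      0    0    0    0    0    0    0
  d   0    1    1    1    1    1    1
  e   0    1    1    1    1    1    1
  c   0    1    1    1    2    2    2
  a   0    1    1    1    2    2    2
  c   0    1    1    1    2    2    2
LCS length = dp[5][6] = 2

2


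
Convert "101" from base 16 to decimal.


Input: "101" in base 16
Positional expansion:
  Digit '1' (value 1) x 16^2 = 256
  Digit '0' (value 0) x 16^1 = 0
  Digit '1' (value 1) x 16^0 = 1
Sum = 257

257


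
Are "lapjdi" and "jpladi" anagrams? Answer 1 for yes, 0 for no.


Strings: "lapjdi", "jpladi"
Sorted first:  adijlp
Sorted second: adijlp
Sorted forms match => anagrams

1


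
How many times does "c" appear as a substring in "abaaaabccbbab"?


Searching for "c" in "abaaaabccbbab"
Scanning each position:
  Position 0: "a" => no
  Position 1: "b" => no
  Position 2: "a" => no
  Position 3: "a" => no
  Position 4: "a" => no
  Position 5: "a" => no
  Position 6: "b" => no
  Position 7: "c" => MATCH
  Position 8: "c" => MATCH
  Position 9: "b" => no
  Position 10: "b" => no
  Position 11: "a" => no
  Position 12: "b" => no
Total occurrences: 2

2


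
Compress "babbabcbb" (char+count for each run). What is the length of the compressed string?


Input: babbabcbb
Runs:
  'b' x 1 => "b1"
  'a' x 1 => "a1"
  'b' x 2 => "b2"
  'a' x 1 => "a1"
  'b' x 1 => "b1"
  'c' x 1 => "c1"
  'b' x 2 => "b2"
Compressed: "b1a1b2a1b1c1b2"
Compressed length: 14

14


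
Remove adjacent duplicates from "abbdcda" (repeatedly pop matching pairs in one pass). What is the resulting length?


Input: abbdcda
Stack-based adjacent duplicate removal:
  Read 'a': push. Stack: a
  Read 'b': push. Stack: ab
  Read 'b': matches stack top 'b' => pop. Stack: a
  Read 'd': push. Stack: ad
  Read 'c': push. Stack: adc
  Read 'd': push. Stack: adcd
  Read 'a': push. Stack: adcda
Final stack: "adcda" (length 5)

5


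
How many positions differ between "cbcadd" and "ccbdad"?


Comparing "cbcadd" and "ccbdad" position by position:
  Position 0: 'c' vs 'c' => same
  Position 1: 'b' vs 'c' => DIFFER
  Position 2: 'c' vs 'b' => DIFFER
  Position 3: 'a' vs 'd' => DIFFER
  Position 4: 'd' vs 'a' => DIFFER
  Position 5: 'd' vs 'd' => same
Positions that differ: 4

4


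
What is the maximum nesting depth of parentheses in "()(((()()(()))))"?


Input: "()(((()()(()))))"
Tracking depth:
  Position 0 '(': depth becomes 1
  Position 1 ')': depth becomes 0
  Position 2 '(': depth becomes 1
  Position 3 '(': depth becomes 2
  Position 4 '(': depth becomes 3
  Position 5 '(': depth becomes 4
  Position 6 ')': depth becomes 3
  Position 7 '(': depth becomes 4
  Position 8 ')': depth becomes 3
  Position 9 '(': depth becomes 4
  Position 10 '(': depth becomes 5
  Position 11 ')': depth becomes 4
  Position 12 ')': depth becomes 3
  Position 13 ')': depth becomes 2
  Position 14 ')': depth becomes 1
  Position 15 ')': depth becomes 0
Maximum depth reached: 5

5


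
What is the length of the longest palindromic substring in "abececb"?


Input: "abececb"
Checking substrings for palindromes:
  [2:5] "ece" (len 3) => palindrome
  [3:6] "cec" (len 3) => palindrome
Longest palindromic substring: "ece" with length 3

3


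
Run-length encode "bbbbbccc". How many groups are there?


Input: bbbbbccc
Scanning for consecutive runs:
  Group 1: 'b' x 5 (positions 0-4)
  Group 2: 'c' x 3 (positions 5-7)
Total groups: 2

2


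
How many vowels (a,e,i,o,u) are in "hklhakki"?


Input: hklhakki
Checking each character:
  'h' at position 0: consonant
  'k' at position 1: consonant
  'l' at position 2: consonant
  'h' at position 3: consonant
  'a' at position 4: vowel (running total: 1)
  'k' at position 5: consonant
  'k' at position 6: consonant
  'i' at position 7: vowel (running total: 2)
Total vowels: 2

2


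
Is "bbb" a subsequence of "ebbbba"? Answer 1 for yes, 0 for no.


Check if "bbb" is a subsequence of "ebbbba"
Greedy scan:
  Position 0 ('e'): no match needed
  Position 1 ('b'): matches sub[0] = 'b'
  Position 2 ('b'): matches sub[1] = 'b'
  Position 3 ('b'): matches sub[2] = 'b'
  Position 4 ('b'): no match needed
  Position 5 ('a'): no match needed
All 3 characters matched => is a subsequence

1


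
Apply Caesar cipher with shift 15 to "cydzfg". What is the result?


Caesar cipher: shift "cydzfg" by 15
  'c' (pos 2) + 15 = pos 17 = 'r'
  'y' (pos 24) + 15 = pos 13 = 'n'
  'd' (pos 3) + 15 = pos 18 = 's'
  'z' (pos 25) + 15 = pos 14 = 'o'
  'f' (pos 5) + 15 = pos 20 = 'u'
  'g' (pos 6) + 15 = pos 21 = 'v'
Result: rnsouv

rnsouv


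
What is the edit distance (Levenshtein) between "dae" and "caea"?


Computing edit distance: "dae" -> "caea"
DP table:
           c    a    e    a
      0    1    2    3    4
  d   1    1    2    3    4
  a   2    2    1    2    3
  e   3    3    2    1    2
Edit distance = dp[3][4] = 2

2


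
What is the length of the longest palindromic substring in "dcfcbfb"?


Input: "dcfcbfb"
Checking substrings for palindromes:
  [1:4] "cfc" (len 3) => palindrome
  [4:7] "bfb" (len 3) => palindrome
Longest palindromic substring: "cfc" with length 3

3


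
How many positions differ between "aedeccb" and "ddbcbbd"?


Comparing "aedeccb" and "ddbcbbd" position by position:
  Position 0: 'a' vs 'd' => DIFFER
  Position 1: 'e' vs 'd' => DIFFER
  Position 2: 'd' vs 'b' => DIFFER
  Position 3: 'e' vs 'c' => DIFFER
  Position 4: 'c' vs 'b' => DIFFER
  Position 5: 'c' vs 'b' => DIFFER
  Position 6: 'b' vs 'd' => DIFFER
Positions that differ: 7

7


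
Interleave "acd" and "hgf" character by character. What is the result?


Interleaving "acd" and "hgf":
  Position 0: 'a' from first, 'h' from second => "ah"
  Position 1: 'c' from first, 'g' from second => "cg"
  Position 2: 'd' from first, 'f' from second => "df"
Result: ahcgdf

ahcgdf


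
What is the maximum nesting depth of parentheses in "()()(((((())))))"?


Input: "()()(((((())))))"
Tracking depth:
  Position 0 '(': depth becomes 1
  Position 1 ')': depth becomes 0
  Position 2 '(': depth becomes 1
  Position 3 ')': depth becomes 0
  Position 4 '(': depth becomes 1
  Position 5 '(': depth becomes 2
  Position 6 '(': depth becomes 3
  Position 7 '(': depth becomes 4
  Position 8 '(': depth becomes 5
  Position 9 '(': depth becomes 6
  Position 10 ')': depth becomes 5
  Position 11 ')': depth becomes 4
  Position 12 ')': depth becomes 3
  Position 13 ')': depth becomes 2
  Position 14 ')': depth becomes 1
  Position 15 ')': depth becomes 0
Maximum depth reached: 6

6
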